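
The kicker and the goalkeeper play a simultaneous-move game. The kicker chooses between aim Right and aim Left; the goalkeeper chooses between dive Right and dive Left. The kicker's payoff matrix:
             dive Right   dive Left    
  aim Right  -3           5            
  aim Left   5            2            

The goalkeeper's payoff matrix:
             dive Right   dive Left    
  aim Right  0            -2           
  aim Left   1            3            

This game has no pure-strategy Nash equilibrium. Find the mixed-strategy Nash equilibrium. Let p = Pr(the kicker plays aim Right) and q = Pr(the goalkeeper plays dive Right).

p = 1/2, q = 3/11

In a mixed equilibrium the goalkeeper is indifferent between dive Right and dive Left; this condition fixes p.
  the goalkeeper's payoff to dive Right: p·0 + (1−p)·1 = -p + 1
  the goalkeeper's payoff to dive Left: p·(-2) + (1−p)·3 = -5p + 3
  -p + 1 = -5p + 3  ⇒  4p = 2  ⇒  p = 1/2.
In a mixed equilibrium the kicker is indifferent between aim Right and aim Left; this condition fixes q.
  the kicker's payoff to aim Right: q·(-3) + (1−q)·5 = -8q + 5
  the kicker's payoff to aim Left: q·5 + (1−q)·2 = 3q + 2
  -8q + 5 = 3q + 2  ⇒  -11q = -3  ⇒  q = 3/11.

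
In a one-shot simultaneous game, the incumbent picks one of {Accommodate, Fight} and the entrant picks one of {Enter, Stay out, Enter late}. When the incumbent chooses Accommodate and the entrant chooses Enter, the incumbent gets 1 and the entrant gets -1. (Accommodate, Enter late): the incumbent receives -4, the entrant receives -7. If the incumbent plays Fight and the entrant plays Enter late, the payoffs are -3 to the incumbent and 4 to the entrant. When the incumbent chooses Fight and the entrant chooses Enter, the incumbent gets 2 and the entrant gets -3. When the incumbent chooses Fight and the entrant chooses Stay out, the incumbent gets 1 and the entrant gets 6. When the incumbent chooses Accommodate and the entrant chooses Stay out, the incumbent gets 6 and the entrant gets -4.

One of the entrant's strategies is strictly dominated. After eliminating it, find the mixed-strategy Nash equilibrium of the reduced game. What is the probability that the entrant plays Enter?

q = 5/6

The entrant's strategy Enter late is strictly dominated by Stay out: -4 > -7 and 6 > 4. Eliminate Enter late.
Set the incumbent's expected payoff from Accommodate equal to that from Fight:
  the incumbent's payoff from Accommodate: q·1 + (1−q)·6 = -5q + 6
  the incumbent's payoff from Fight: q·2 + (1−q)·1 = q + 1
  -5q + 6 = q + 1  ⇒  -6q = -5  ⇒  q = 5/6.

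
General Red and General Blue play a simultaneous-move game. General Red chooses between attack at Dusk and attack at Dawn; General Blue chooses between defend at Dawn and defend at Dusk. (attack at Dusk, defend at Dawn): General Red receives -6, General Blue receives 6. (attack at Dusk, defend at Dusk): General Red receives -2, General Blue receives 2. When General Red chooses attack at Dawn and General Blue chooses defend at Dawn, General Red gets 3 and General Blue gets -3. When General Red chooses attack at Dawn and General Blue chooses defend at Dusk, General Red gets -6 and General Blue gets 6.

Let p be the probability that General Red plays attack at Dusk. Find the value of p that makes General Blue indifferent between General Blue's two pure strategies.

Set General Blue's expected payoff from defend at Dawn equal to that from defend at Dusk:
  General Blue's payoff from defend at Dawn: p·6 + (1−p)·(-3) = 9p - 3
  General Blue's payoff from defend at Dusk: p·2 + (1−p)·6 = -4p + 6
  9p - 3 = -4p + 6  ⇒  13p = 9  ⇒  p = 9/13.

p = 9/13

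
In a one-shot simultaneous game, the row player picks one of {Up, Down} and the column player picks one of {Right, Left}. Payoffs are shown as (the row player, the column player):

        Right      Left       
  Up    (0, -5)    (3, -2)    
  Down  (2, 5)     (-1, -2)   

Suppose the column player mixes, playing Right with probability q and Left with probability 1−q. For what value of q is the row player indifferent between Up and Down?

q = 2/3

Set the row player's expected payoff from Up equal to that from Down:
  the row player's expected payoff from Up: q·0 + (1−q)·3 = -3q + 3
  the row player's expected payoff from Down: q·2 + (1−q)·(-1) = 3q - 1
  -3q + 3 = 3q - 1  ⇒  -6q = -4  ⇒  q = 2/3.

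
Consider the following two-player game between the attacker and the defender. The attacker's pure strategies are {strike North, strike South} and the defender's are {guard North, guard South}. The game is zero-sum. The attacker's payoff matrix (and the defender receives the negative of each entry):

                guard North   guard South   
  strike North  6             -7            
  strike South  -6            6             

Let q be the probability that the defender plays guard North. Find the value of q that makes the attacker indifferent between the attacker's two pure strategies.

q = 13/25

Set the attacker's expected payoff from strike North equal to that from strike South:
  the attacker's payoff to strike North: q·6 + (1−q)·(-7) = 13q - 7
  the attacker's payoff to strike South: q·(-6) + (1−q)·6 = -12q + 6
  13q - 7 = -12q + 6  ⇒  25q = 13  ⇒  q = 13/25.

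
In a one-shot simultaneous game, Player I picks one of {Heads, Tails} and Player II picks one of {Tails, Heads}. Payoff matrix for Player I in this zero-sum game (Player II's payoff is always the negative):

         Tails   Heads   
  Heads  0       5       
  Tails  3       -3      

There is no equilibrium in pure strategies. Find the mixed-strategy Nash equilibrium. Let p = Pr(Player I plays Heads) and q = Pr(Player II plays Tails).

p = 6/11, q = 8/11

Player I's mix must leave Player II indifferent between Tails and Heads.
  Player II's payoff to Tails: p·0 + (1−p)·(-3) = 3p - 3
  Player II's payoff to Heads: p·(-5) + (1−p)·3 = -8p + 3
  3p - 3 = -8p + 3  ⇒  11p = 6  ⇒  p = 6/11.
Player I's indifference between Heads and Tails determines Player II's mixing probability q:
  Player I's payoff to Heads: q·0 + (1−q)·5 = -5q + 5
  Player I's payoff to Tails: q·3 + (1−q)·(-3) = 6q - 3
  -5q + 5 = 6q - 3  ⇒  -11q = -8  ⇒  q = 8/11.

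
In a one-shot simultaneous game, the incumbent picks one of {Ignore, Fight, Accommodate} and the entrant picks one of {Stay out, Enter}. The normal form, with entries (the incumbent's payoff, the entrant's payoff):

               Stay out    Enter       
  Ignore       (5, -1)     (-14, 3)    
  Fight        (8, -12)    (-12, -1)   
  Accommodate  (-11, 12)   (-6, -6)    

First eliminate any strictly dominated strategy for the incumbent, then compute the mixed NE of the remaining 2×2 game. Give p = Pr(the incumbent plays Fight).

The incumbent's strategy Ignore is strictly dominated by Fight: 8 > 5 and -12 > -14. Eliminate Ignore.
The incumbent's mix must leave the entrant indifferent between Stay out and Enter.
  the entrant's expected payoff from Stay out: p·(-12) + (1−p)·12 = -24p + 12
  the entrant's expected payoff from Enter: p·(-1) + (1−p)·(-6) = 5p - 6
  -24p + 12 = 5p - 6  ⇒  -29p = -18  ⇒  p = 18/29.

p = 18/29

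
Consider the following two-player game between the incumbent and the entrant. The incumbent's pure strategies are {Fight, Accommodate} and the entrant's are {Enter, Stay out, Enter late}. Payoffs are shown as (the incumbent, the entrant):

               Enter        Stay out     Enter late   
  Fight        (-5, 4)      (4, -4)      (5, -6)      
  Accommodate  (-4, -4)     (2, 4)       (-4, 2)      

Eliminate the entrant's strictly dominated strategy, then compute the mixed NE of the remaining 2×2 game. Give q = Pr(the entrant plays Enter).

q = 2/3

The entrant's strategy Enter late is strictly dominated by Stay out: -4 > -6 and 4 > 2. Eliminate Enter late.
In a mixed equilibrium the incumbent is indifferent between Fight and Accommodate; this condition fixes q.
  the incumbent's payoff to Fight: q·(-5) + (1−q)·4 = -9q + 4
  the incumbent's payoff to Accommodate: q·(-4) + (1−q)·2 = -6q + 2
  -9q + 4 = -6q + 2  ⇒  -3q = -2  ⇒  q = 2/3.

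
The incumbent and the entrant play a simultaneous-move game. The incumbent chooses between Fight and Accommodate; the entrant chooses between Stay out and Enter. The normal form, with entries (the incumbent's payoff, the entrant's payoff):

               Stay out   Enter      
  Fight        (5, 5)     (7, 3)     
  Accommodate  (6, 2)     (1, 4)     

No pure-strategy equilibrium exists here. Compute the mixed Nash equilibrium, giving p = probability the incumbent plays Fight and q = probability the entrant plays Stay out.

p = 1/2, q = 6/7

For the entrant to be willing to mix, the entrant must be indifferent between Stay out and Enter, which pins down the incumbent's mix.
  the entrant's payoff from Stay out: p·5 + (1−p)·2 = 3p + 2
  the entrant's payoff from Enter: p·3 + (1−p)·4 = -p + 4
  3p + 2 = -p + 4  ⇒  4p = 2  ⇒  p = 1/2.
In a mixed equilibrium the incumbent is indifferent between Fight and Accommodate; this condition fixes q.
  the incumbent's payoff from Fight: q·5 + (1−q)·7 = -2q + 7
  the incumbent's payoff from Accommodate: q·6 + (1−q)·1 = 5q + 1
  -2q + 7 = 5q + 1  ⇒  -7q = -6  ⇒  q = 6/7.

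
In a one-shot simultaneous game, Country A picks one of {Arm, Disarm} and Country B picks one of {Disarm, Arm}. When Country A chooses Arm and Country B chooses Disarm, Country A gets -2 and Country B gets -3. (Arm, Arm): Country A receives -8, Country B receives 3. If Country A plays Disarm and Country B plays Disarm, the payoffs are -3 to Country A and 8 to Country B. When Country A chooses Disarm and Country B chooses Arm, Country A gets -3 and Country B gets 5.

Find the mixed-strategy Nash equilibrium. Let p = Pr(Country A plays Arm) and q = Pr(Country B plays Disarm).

Set Country B's expected payoff from Disarm equal to that from Arm:
  Country B's payoff from Disarm: p·(-3) + (1−p)·8 = -11p + 8
  Country B's payoff from Arm: p·3 + (1−p)·5 = -2p + 5
  -11p + 8 = -2p + 5  ⇒  -9p = -3  ⇒  p = 1/3.
Country B's mix must leave Country A indifferent between Arm and Disarm.
  Country A's payoff from Arm: q·(-2) + (1−q)·(-8) = 6q - 8
  Country A's payoff from Disarm: q·(-3) + (1−q)·(-3) = -3
  6q - 8 = -3  ⇒  6q = 5  ⇒  q = 5/6.

p = 1/3, q = 5/6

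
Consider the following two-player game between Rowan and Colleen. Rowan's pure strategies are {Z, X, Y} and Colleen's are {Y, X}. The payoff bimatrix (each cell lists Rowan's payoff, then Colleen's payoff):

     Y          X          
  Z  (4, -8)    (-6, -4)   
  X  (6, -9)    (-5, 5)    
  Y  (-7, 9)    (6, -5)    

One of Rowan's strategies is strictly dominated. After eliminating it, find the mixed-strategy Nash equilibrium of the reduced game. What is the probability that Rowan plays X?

p = 1/2

Rowan's strategy Z is strictly dominated by X: 6 > 4 and -5 > -6. Eliminate Z.
Rowan's mix must leave Colleen indifferent between Y and X.
  Colleen's expected payoff from Y: p·(-9) + (1−p)·9 = -18p + 9
  Colleen's expected payoff from X: p·5 + (1−p)·(-5) = 10p - 5
  -18p + 9 = 10p - 5  ⇒  -28p = -14  ⇒  p = 1/2.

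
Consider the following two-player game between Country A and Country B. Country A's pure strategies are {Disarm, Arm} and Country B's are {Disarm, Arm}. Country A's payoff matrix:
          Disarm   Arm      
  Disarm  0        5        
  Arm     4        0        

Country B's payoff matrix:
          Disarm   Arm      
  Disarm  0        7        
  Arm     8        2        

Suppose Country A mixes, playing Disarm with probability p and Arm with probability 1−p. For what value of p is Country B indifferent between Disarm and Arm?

In a mixed equilibrium Country B is indifferent between Disarm and Arm; this condition fixes p.
  Country B's payoff to Disarm: p·0 + (1−p)·8 = -8p + 8
  Country B's payoff to Arm: p·7 + (1−p)·2 = 5p + 2
  -8p + 8 = 5p + 2  ⇒  -13p = -6  ⇒  p = 6/13.

p = 6/13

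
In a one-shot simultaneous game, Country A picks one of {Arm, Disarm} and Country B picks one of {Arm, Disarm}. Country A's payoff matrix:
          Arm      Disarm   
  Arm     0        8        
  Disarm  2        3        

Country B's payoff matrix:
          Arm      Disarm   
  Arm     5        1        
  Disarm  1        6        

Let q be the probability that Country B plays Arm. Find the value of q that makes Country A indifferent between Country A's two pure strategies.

For Country A to be willing to mix, Country A must be indifferent between Arm and Disarm, which pins down Country B's mix.
  Country A's payoff to Arm: q·0 + (1−q)·8 = -8q + 8
  Country A's payoff to Disarm: q·2 + (1−q)·3 = -q + 3
  -8q + 8 = -q + 3  ⇒  -7q = -5  ⇒  q = 5/7.

q = 5/7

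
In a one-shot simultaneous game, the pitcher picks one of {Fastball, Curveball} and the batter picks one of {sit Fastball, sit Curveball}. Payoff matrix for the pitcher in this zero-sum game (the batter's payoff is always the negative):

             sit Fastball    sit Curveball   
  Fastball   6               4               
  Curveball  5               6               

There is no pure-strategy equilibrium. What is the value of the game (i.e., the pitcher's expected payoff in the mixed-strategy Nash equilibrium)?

For the pitcher to be willing to mix, the pitcher must be indifferent between Fastball and Curveball, which pins down the batter's mix.
  the pitcher's payoff from Fastball: q·6 + (1−q)·4 = 2q + 4
  the pitcher's payoff from Curveball: q·5 + (1−q)·6 = -q + 6
  2q + 4 = -q + 6  ⇒  3q = 2  ⇒  q = 2/3.
The value is the pitcher's expected payoff against this mix (using Fastball): (2/3)·6 + (1/3)·4 = 16/3.

v = 16/3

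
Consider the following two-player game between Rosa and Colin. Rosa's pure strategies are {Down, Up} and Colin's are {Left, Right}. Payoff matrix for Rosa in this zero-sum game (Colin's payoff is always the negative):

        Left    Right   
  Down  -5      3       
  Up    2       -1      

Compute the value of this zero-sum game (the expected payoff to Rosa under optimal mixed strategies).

v = 1/11

In a mixed equilibrium Rosa is indifferent between Down and Up; this condition fixes q.
  Rosa's expected payoff from Down: q·(-5) + (1−q)·3 = -8q + 3
  Rosa's expected payoff from Up: q·2 + (1−q)·(-1) = 3q - 1
  -8q + 3 = 3q - 1  ⇒  -11q = -4  ⇒  q = 4/11.
The value is Rosa's expected payoff against this mix (using Down): (4/11)·(-5) + (7/11)·3 = 1/11.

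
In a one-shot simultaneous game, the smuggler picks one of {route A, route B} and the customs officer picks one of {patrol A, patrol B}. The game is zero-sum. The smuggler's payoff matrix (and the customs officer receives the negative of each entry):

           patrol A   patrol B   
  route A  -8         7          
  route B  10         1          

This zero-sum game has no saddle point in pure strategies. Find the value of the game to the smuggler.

v = 13/4

The customs officer's mix must leave the smuggler indifferent between route A and route B.
  the smuggler's payoff from route A: q·(-8) + (1−q)·7 = -15q + 7
  the smuggler's payoff from route B: q·10 + (1−q)·1 = 9q + 1
  -15q + 7 = 9q + 1  ⇒  -24q = -6  ⇒  q = 1/4.
The value is the smuggler's expected payoff against this mix (using route A): (1/4)·(-8) + (3/4)·7 = 13/4.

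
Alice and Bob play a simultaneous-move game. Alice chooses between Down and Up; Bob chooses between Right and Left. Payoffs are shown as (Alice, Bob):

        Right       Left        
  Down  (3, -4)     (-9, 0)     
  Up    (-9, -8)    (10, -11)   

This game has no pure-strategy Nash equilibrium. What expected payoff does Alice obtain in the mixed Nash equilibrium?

For Alice to be willing to mix, Alice must be indifferent between Down and Up, which pins down Bob's mix.
  Alice's expected payoff from Down: q·3 + (1−q)·(-9) = 12q - 9
  Alice's expected payoff from Up: q·(-9) + (1−q)·10 = -19q + 10
  12q - 9 = -19q + 10  ⇒  31q = 19  ⇒  q = 19/31.
At equilibrium Alice is indifferent across rows, so Alice's payoff equals the payoff from Down: (19/31)·3 + (12/31)·(-9) = -51/31.

-51/31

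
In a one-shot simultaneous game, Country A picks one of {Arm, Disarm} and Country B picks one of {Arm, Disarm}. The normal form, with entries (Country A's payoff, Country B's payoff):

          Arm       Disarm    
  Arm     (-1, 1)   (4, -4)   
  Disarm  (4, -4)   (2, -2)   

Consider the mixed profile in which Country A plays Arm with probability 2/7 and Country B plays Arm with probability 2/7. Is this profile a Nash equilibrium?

Check Country B's indifference given Country A's mix p = 2/7:
  payoff from Arm = -18/7; payoff from Disarm = -18/7 — equal.
Check Country A's indifference given Country B's mix q = 2/7:
  payoff from Arm = 18/7; payoff from Disarm = 18/7 — equal.
Both players are indifferent, so neither can profitably deviate.

Yes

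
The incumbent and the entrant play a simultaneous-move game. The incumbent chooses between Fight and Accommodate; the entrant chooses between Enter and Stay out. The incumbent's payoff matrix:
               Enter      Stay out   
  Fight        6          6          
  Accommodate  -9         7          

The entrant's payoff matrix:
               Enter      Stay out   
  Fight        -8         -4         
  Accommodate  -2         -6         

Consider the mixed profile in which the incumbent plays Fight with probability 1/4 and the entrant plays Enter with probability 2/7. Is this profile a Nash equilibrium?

Given the incumbent's mix p = 1/4, the entrant's payoff from Enter is -7/2 but from Stay out is -11/2. The entrant strictly prefers Enter, so the entrant would not mix.
So the proposed profile is not a Nash equilibrium.

No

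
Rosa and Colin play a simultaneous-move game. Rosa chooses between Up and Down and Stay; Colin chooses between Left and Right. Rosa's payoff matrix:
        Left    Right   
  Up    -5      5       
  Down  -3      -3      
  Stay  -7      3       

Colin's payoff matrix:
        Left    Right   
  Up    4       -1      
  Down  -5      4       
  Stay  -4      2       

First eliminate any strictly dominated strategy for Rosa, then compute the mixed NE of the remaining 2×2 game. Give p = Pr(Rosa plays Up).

Rosa's strategy Stay is strictly dominated by Up: -5 > -7 and 5 > 3. Eliminate Stay.
Rosa's mix must leave Colin indifferent between Left and Right.
  Colin's payoff from Left: p·4 + (1−p)·(-5) = 9p - 5
  Colin's payoff from Right: p·(-1) + (1−p)·4 = -5p + 4
  9p - 5 = -5p + 4  ⇒  14p = 9  ⇒  p = 9/14.

p = 9/14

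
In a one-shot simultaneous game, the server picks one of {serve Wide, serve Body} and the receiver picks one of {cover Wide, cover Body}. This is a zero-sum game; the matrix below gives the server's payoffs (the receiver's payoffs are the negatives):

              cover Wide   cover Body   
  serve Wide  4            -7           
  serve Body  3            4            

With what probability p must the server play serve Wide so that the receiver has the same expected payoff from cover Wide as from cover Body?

The receiver's indifference between cover Wide and cover Body determines the server's mixing probability p:
  the receiver's payoff to cover Wide: p·(-4) + (1−p)·(-3) = -p - 3
  the receiver's payoff to cover Body: p·7 + (1−p)·(-4) = 11p - 4
  -p - 3 = 11p - 4  ⇒  -12p = -1  ⇒  p = 1/12.

p = 1/12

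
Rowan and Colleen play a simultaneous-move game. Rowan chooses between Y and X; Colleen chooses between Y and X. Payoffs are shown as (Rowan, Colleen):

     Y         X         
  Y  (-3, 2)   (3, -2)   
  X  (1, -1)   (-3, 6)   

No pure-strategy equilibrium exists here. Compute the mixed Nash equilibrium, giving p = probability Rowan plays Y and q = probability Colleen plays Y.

p = 7/11, q = 3/5

In a mixed equilibrium Colleen is indifferent between Y and X; this condition fixes p.
  Colleen's expected payoff from Y: p·2 + (1−p)·(-1) = 3p - 1
  Colleen's expected payoff from X: p·(-2) + (1−p)·6 = -8p + 6
  3p - 1 = -8p + 6  ⇒  11p = 7  ⇒  p = 7/11.
In a mixed equilibrium Rowan is indifferent between Y and X; this condition fixes q.
  Rowan's payoff from Y: q·(-3) + (1−q)·3 = -6q + 3
  Rowan's payoff from X: q·1 + (1−q)·(-3) = 4q - 3
  -6q + 3 = 4q - 3  ⇒  -10q = -6  ⇒  q = 3/5.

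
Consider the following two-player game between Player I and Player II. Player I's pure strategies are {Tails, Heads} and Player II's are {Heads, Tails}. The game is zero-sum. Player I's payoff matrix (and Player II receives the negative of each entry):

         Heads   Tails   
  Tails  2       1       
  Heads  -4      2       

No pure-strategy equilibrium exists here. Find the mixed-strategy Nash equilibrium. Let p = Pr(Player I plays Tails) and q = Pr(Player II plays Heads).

p = 6/7, q = 1/7

For Player II to be willing to mix, Player II must be indifferent between Heads and Tails, which pins down Player I's mix.
  Player II's payoff to Heads: p·(-2) + (1−p)·4 = -6p + 4
  Player II's payoff to Tails: p·(-1) + (1−p)·(-2) = p - 2
  -6p + 4 = p - 2  ⇒  -7p = -6  ⇒  p = 6/7.
Player II's mix must leave Player I indifferent between Tails and Heads.
  Player I's payoff to Tails: q·2 + (1−q)·1 = q + 1
  Player I's payoff to Heads: q·(-4) + (1−q)·2 = -6q + 2
  q + 1 = -6q + 2  ⇒  7q = 1  ⇒  q = 1/7.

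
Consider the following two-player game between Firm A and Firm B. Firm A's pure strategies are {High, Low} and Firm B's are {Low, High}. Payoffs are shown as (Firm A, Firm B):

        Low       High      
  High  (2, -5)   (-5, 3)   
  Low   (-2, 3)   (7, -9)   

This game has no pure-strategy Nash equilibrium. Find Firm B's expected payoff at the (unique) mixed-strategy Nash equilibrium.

-9/5

Firm B's indifference between Low and High determines Firm A's mixing probability p:
  Firm B's payoff from Low: p·(-5) + (1−p)·3 = -8p + 3
  Firm B's payoff from High: p·3 + (1−p)·(-9) = 12p - 9
  -8p + 3 = 12p - 9  ⇒  -20p = -12  ⇒  p = 3/5.
At equilibrium Firm B is indifferent across columns, so Firm B's payoff equals the payoff from Low: (3/5)·(-5) + (2/5)·3 = -9/5.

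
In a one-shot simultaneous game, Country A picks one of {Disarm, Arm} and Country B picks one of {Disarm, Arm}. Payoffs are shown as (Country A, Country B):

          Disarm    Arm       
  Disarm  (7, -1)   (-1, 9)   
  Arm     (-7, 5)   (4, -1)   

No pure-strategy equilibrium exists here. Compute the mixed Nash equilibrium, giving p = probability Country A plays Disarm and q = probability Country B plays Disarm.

In a mixed equilibrium Country B is indifferent between Disarm and Arm; this condition fixes p.
  Country B's expected payoff from Disarm: p·(-1) + (1−p)·5 = -6p + 5
  Country B's expected payoff from Arm: p·9 + (1−p)·(-1) = 10p - 1
  -6p + 5 = 10p - 1  ⇒  -16p = -6  ⇒  p = 3/8.
In a mixed equilibrium Country A is indifferent between Disarm and Arm; this condition fixes q.
  Country A's payoff from Disarm: q·7 + (1−q)·(-1) = 8q - 1
  Country A's payoff from Arm: q·(-7) + (1−q)·4 = -11q + 4
  8q - 1 = -11q + 4  ⇒  19q = 5  ⇒  q = 5/19.

p = 3/8, q = 5/19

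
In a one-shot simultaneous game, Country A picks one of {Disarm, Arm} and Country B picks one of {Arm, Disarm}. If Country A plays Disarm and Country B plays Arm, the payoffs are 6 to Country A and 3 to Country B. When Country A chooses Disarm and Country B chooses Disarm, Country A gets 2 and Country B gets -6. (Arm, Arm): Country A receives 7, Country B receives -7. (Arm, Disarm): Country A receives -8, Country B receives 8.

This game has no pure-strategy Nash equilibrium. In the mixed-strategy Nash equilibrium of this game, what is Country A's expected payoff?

62/11

Country A's indifference between Disarm and Arm determines Country B's mixing probability q:
  Country A's expected payoff from Disarm: q·6 + (1−q)·2 = 4q + 2
  Country A's expected payoff from Arm: q·7 + (1−q)·(-8) = 15q - 8
  4q + 2 = 15q - 8  ⇒  -11q = -10  ⇒  q = 10/11.
At equilibrium Country A is indifferent across rows, so Country A's payoff equals the payoff from Disarm: (10/11)·6 + (1/11)·2 = 62/11.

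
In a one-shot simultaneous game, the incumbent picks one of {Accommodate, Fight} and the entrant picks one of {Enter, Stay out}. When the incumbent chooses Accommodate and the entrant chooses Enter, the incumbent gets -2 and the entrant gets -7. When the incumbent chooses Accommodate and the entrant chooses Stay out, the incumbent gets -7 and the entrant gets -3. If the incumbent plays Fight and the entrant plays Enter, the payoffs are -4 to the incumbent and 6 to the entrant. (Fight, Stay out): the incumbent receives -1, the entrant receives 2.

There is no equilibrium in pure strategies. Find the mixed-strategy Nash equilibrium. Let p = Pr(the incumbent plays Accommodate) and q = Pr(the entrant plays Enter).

The incumbent's mix must leave the entrant indifferent between Enter and Stay out.
  the entrant's expected payoff from Enter: p·(-7) + (1−p)·6 = -13p + 6
  the entrant's expected payoff from Stay out: p·(-3) + (1−p)·2 = -5p + 2
  -13p + 6 = -5p + 2  ⇒  -8p = -4  ⇒  p = 1/2.
For the incumbent to be willing to mix, the incumbent must be indifferent between Accommodate and Fight, which pins down the entrant's mix.
  the incumbent's payoff to Accommodate: q·(-2) + (1−q)·(-7) = 5q - 7
  the incumbent's payoff to Fight: q·(-4) + (1−q)·(-1) = -3q - 1
  5q - 7 = -3q - 1  ⇒  8q = 6  ⇒  q = 3/4.

p = 1/2, q = 3/4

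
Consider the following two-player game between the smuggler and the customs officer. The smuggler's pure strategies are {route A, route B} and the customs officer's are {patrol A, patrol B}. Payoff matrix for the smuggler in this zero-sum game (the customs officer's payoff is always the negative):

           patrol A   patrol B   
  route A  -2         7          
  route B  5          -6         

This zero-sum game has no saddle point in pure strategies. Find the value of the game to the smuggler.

v = 23/20

For the smuggler to be willing to mix, the smuggler must be indifferent between route A and route B, which pins down the customs officer's mix.
  the smuggler's payoff from route A: q·(-2) + (1−q)·7 = -9q + 7
  the smuggler's payoff from route B: q·5 + (1−q)·(-6) = 11q - 6
  -9q + 7 = 11q - 6  ⇒  -20q = -13  ⇒  q = 13/20.
The value is the smuggler's expected payoff against this mix (using route A): (13/20)·(-2) + (7/20)·7 = 23/20.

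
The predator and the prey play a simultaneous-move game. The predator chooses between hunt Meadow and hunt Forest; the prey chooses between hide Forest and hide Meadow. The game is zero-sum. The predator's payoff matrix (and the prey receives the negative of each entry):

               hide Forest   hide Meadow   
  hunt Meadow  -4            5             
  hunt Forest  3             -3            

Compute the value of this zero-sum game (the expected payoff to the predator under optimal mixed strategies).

v = 1/5

The predator's indifference between hunt Meadow and hunt Forest determines the prey's mixing probability q:
  the predator's payoff from hunt Meadow: q·(-4) + (1−q)·5 = -9q + 5
  the predator's payoff from hunt Forest: q·3 + (1−q)·(-3) = 6q - 3
  -9q + 5 = 6q - 3  ⇒  -15q = -8  ⇒  q = 8/15.
The value is the predator's expected payoff against this mix (using hunt Meadow): (8/15)·(-4) + (7/15)·5 = 1/5.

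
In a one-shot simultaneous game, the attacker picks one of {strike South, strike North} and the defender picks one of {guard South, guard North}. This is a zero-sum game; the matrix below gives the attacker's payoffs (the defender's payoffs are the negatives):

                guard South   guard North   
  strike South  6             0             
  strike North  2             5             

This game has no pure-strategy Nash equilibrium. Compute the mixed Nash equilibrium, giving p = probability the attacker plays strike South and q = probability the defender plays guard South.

Set the defender's expected payoff from guard South equal to that from guard North:
  the defender's expected payoff from guard South: p·(-6) + (1−p)·(-2) = -4p - 2
  the defender's expected payoff from guard North: p·0 + (1−p)·(-5) = 5p - 5
  -4p - 2 = 5p - 5  ⇒  -9p = -3  ⇒  p = 1/3.
The defender's mix must leave the attacker indifferent between strike South and strike North.
  the attacker's payoff to strike South: q·6 + (1−q)·0 = 6q
  the attacker's payoff to strike North: q·2 + (1−q)·5 = -3q + 5
  6q = -3q + 5  ⇒  9q = 5  ⇒  q = 5/9.

p = 1/3, q = 5/9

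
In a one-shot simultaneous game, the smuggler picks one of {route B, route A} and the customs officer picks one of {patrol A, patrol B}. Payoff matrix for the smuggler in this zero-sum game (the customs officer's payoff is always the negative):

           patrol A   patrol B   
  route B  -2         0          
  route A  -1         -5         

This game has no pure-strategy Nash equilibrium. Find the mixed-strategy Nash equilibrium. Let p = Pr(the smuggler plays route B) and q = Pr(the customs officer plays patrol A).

p = 2/3, q = 5/6

Set the customs officer's expected payoff from patrol A equal to that from patrol B:
  the customs officer's expected payoff from patrol A: p·2 + (1−p)·1 = p + 1
  the customs officer's expected payoff from patrol B: p·0 + (1−p)·5 = -5p + 5
  p + 1 = -5p + 5  ⇒  6p = 4  ⇒  p = 2/3.
Set the smuggler's expected payoff from route B equal to that from route A:
  the smuggler's expected payoff from route B: q·(-2) + (1−q)·0 = -2q
  the smuggler's expected payoff from route A: q·(-1) + (1−q)·(-5) = 4q - 5
  -2q = 4q - 5  ⇒  -6q = -5  ⇒  q = 5/6.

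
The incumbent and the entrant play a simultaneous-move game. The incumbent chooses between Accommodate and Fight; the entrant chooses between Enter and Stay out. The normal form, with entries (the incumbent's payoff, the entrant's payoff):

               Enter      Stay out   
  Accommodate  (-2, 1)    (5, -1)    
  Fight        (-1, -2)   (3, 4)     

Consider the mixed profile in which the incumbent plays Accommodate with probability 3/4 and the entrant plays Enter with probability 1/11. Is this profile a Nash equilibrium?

Given the entrant's mix q = 1/11, the incumbent's payoff from Accommodate is 48/11 but from Fight is 29/11. The incumbent strictly prefers Accommodate, so the incumbent would not mix.
So the proposed profile is not a Nash equilibrium.

No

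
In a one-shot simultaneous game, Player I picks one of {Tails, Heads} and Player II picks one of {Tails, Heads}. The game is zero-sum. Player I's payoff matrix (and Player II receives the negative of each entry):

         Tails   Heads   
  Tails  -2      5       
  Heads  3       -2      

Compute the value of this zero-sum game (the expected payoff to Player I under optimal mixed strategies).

v = 11/12

For Player I to be willing to mix, Player I must be indifferent between Tails and Heads, which pins down Player II's mix.
  Player I's expected payoff from Tails: q·(-2) + (1−q)·5 = -7q + 5
  Player I's expected payoff from Heads: q·3 + (1−q)·(-2) = 5q - 2
  -7q + 5 = 5q - 2  ⇒  -12q = -7  ⇒  q = 7/12.
The value is Player I's expected payoff against this mix (using Tails): (7/12)·(-2) + (5/12)·5 = 11/12.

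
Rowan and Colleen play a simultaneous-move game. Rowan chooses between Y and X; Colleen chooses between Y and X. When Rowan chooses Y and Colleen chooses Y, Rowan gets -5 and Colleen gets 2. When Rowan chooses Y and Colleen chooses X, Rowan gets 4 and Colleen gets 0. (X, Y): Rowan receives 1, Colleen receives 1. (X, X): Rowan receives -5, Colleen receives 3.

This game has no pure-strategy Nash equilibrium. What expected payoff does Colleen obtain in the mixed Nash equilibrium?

Rowan's mix must leave Colleen indifferent between Y and X.
  Colleen's payoff from Y: p·2 + (1−p)·1 = p + 1
  Colleen's payoff from X: p·0 + (1−p)·3 = -3p + 3
  p + 1 = -3p + 3  ⇒  4p = 2  ⇒  p = 1/2.
At equilibrium Colleen is indifferent across columns, so Colleen's payoff equals the payoff from Y: (1/2)·2 + (1/2)·1 = 3/2.

3/2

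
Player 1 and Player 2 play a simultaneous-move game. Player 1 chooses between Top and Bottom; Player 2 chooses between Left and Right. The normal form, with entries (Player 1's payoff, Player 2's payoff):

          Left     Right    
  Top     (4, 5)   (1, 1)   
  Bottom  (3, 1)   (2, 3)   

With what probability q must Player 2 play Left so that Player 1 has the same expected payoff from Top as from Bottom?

q = 1/2

Player 1's indifference between Top and Bottom determines Player 2's mixing probability q:
  Player 1's expected payoff from Top: q·4 + (1−q)·1 = 3q + 1
  Player 1's expected payoff from Bottom: q·3 + (1−q)·2 = q + 2
  3q + 1 = q + 2  ⇒  2q = 1  ⇒  q = 1/2.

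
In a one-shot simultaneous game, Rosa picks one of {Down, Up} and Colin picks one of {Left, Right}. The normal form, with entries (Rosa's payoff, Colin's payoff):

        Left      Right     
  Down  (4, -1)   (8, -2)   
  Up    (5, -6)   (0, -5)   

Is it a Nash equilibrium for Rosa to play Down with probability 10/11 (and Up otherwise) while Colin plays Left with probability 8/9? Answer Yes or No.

No

Given Rosa's mix p = 10/11, Colin's payoff from Left is -16/11 but from Right is -25/11. Colin strictly prefers Left, so Colin would not mix.
So the proposed profile is not a Nash equilibrium.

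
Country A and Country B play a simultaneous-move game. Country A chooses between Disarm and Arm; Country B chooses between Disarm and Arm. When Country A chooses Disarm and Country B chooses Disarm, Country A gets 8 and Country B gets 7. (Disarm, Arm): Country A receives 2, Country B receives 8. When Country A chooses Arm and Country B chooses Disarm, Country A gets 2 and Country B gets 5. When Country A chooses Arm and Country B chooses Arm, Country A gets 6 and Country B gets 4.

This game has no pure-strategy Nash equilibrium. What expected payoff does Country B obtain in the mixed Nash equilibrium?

Set Country B's expected payoff from Disarm equal to that from Arm:
  Country B's payoff from Disarm: p·7 + (1−p)·5 = 2p + 5
  Country B's payoff from Arm: p·8 + (1−p)·4 = 4p + 4
  2p + 5 = 4p + 4  ⇒  -2p = -1  ⇒  p = 1/2.
At equilibrium Country B is indifferent across columns, so Country B's payoff equals the payoff from Disarm: (1/2)·7 + (1/2)·5 = 6.

6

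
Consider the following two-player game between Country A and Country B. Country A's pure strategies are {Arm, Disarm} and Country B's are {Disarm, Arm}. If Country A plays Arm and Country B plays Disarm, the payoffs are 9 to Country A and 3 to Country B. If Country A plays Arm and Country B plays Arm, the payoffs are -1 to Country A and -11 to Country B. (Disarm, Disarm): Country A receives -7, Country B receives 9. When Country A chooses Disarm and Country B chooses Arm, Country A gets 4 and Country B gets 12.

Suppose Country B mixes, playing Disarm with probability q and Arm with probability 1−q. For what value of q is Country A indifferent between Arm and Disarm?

In a mixed equilibrium Country A is indifferent between Arm and Disarm; this condition fixes q.
  Country A's payoff from Arm: q·9 + (1−q)·(-1) = 10q - 1
  Country A's payoff from Disarm: q·(-7) + (1−q)·4 = -11q + 4
  10q - 1 = -11q + 4  ⇒  21q = 5  ⇒  q = 5/21.

q = 5/21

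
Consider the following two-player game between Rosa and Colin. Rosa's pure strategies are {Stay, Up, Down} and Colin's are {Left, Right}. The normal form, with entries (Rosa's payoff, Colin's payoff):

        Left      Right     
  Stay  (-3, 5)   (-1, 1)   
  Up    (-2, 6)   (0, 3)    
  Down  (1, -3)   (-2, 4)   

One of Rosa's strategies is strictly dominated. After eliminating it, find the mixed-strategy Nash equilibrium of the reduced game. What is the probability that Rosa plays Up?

p = 7/10

Rosa's strategy Stay is strictly dominated by Up: -2 > -3 and 0 > -1. Eliminate Stay.
In a mixed equilibrium Colin is indifferent between Left and Right; this condition fixes p.
  Colin's payoff to Left: p·6 + (1−p)·(-3) = 9p - 3
  Colin's payoff to Right: p·3 + (1−p)·4 = -p + 4
  9p - 3 = -p + 4  ⇒  10p = 7  ⇒  p = 7/10.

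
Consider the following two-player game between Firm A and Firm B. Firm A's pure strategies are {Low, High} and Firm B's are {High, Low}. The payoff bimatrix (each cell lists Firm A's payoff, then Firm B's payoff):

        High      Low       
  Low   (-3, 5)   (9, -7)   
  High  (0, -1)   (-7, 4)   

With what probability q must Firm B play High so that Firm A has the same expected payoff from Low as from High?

q = 16/19

Firm A's indifference between Low and High determines Firm B's mixing probability q:
  Firm A's payoff from Low: q·(-3) + (1−q)·9 = -12q + 9
  Firm A's payoff from High: q·0 + (1−q)·(-7) = 7q - 7
  -12q + 9 = 7q - 7  ⇒  -19q = -16  ⇒  q = 16/19.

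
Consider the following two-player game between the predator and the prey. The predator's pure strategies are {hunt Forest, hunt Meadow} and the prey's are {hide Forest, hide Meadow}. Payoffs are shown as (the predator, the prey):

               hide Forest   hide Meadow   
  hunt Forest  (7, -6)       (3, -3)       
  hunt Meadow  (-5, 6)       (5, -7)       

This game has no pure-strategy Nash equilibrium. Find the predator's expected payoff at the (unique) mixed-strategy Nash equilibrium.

Set the predator's expected payoff from hunt Forest equal to that from hunt Meadow:
  the predator's expected payoff from hunt Forest: q·7 + (1−q)·3 = 4q + 3
  the predator's expected payoff from hunt Meadow: q·(-5) + (1−q)·5 = -10q + 5
  4q + 3 = -10q + 5  ⇒  14q = 2  ⇒  q = 1/7.
At equilibrium the predator is indifferent across rows, so the predator's payoff equals the payoff from hunt Forest: (1/7)·7 + (6/7)·3 = 25/7.

25/7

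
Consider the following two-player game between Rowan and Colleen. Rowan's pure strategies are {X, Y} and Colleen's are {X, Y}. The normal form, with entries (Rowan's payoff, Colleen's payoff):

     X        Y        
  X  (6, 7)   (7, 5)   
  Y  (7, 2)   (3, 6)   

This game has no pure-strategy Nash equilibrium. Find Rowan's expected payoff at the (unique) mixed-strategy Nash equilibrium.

31/5

Colleen's mix must leave Rowan indifferent between X and Y.
  Rowan's payoff from X: q·6 + (1−q)·7 = -q + 7
  Rowan's payoff from Y: q·7 + (1−q)·3 = 4q + 3
  -q + 7 = 4q + 3  ⇒  -5q = -4  ⇒  q = 4/5.
At equilibrium Rowan is indifferent across rows, so Rowan's payoff equals the payoff from X: (4/5)·6 + (1/5)·7 = 31/5.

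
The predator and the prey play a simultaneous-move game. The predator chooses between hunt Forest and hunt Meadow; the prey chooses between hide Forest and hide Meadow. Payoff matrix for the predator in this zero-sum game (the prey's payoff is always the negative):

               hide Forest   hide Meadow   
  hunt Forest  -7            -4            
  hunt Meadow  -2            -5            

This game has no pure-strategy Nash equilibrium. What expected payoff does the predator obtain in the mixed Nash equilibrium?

-9/2

In a mixed equilibrium the predator is indifferent between hunt Forest and hunt Meadow; this condition fixes q.
  the predator's payoff to hunt Forest: q·(-7) + (1−q)·(-4) = -3q - 4
  the predator's payoff to hunt Meadow: q·(-2) + (1−q)·(-5) = 3q - 5
  -3q - 4 = 3q - 5  ⇒  -6q = -1  ⇒  q = 1/6.
At equilibrium the predator is indifferent across rows, so the predator's payoff equals the payoff from hunt Forest: (1/6)·(-7) + (5/6)·(-4) = -9/2.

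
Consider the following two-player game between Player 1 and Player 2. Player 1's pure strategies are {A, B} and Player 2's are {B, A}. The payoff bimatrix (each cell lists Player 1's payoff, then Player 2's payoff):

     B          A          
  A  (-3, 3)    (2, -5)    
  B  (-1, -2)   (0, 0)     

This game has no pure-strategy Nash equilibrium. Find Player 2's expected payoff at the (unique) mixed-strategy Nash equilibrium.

For Player 2 to be willing to mix, Player 2 must be indifferent between B and A, which pins down Player 1's mix.
  Player 2's expected payoff from B: p·3 + (1−p)·(-2) = 5p - 2
  Player 2's expected payoff from A: p·(-5) + (1−p)·0 = -5p
  5p - 2 = -5p  ⇒  10p = 2  ⇒  p = 1/5.
At equilibrium Player 2 is indifferent across columns, so Player 2's payoff equals the payoff from B: (1/5)·3 + (4/5)·(-2) = -1.

-1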